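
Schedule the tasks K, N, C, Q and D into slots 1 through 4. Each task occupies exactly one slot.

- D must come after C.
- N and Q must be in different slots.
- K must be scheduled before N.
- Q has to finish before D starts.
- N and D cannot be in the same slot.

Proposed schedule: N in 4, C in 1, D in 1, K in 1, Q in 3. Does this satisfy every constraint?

No — it violates: Q has to finish before D starts

N and Q must be in different slots — holds.
Q has to finish before D starts — violated.
D must come after C — violated.
N and D cannot be in the same slot — holds.
K must be scheduled before N — holds.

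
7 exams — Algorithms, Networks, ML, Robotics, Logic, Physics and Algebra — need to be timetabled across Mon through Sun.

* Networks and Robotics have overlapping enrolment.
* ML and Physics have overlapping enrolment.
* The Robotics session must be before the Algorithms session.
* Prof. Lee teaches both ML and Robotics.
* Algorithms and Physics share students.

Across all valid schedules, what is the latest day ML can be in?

Sun

ML at Sun is achievable: Robotics in Mon, Algebra in Mon, ML in Sun, Networks in Tue, Algorithms in Tue, Physics in Mon, Logic in Mon.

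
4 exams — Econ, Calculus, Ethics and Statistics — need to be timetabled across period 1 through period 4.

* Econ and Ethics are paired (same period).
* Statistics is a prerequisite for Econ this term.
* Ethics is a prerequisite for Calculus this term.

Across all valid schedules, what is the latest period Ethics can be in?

period 3

Ethics must be in the same period as Econ, which can't be before period 2, so Ethics is at least period 2; downstream work caps Ethics at period 3.
Ethics at period 3 is achievable: Statistics=period 1; Ethics=period 3; Econ=period 3; Calculus=period 4.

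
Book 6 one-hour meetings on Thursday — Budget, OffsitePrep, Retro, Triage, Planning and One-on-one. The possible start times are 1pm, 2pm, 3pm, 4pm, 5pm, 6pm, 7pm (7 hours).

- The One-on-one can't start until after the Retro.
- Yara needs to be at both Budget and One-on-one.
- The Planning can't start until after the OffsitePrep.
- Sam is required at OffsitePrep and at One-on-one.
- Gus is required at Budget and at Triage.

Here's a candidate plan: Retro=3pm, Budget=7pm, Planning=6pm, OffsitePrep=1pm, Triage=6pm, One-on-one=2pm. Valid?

The Planning can't start until after the OffsitePrep — holds.
The One-on-one can't start until after the Retro — violated.
Gus is required at Budget and at Triage — holds.
Sam is required at OffsitePrep and at One-on-one — holds.
Yara needs to be at both Budget and One-on-one — holds.

No — it violates: The One-on-one can't start until after the Retro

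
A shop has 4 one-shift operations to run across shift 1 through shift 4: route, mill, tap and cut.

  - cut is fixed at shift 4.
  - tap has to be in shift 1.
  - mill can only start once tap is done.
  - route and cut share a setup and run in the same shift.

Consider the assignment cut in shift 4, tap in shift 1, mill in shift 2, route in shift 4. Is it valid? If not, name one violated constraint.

route and cut share a setup and run in the same shift — holds.
cut is fixed at shift 4 — holds.
mill can only start once tap is done — holds.
tap has to be in shift 1 — holds.

Yes, all constraints hold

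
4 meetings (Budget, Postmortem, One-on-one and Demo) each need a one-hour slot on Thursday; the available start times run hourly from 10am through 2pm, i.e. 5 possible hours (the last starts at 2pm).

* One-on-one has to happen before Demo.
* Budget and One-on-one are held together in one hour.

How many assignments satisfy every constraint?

Splitting on Budget: it can be 10am (20), 11am (15), 12pm (10), 1pm (5). Listing each branch's schedules as (Postmortem, One-on-one, Demo):
Budget=10am: (10am,10am,11am) (10am,10am,12pm) (10am,10am,1pm) (10am,10am,2pm) (11am,10am,11am) (11am,10am,12pm) (11am,10am,1pm) (11am,10am,2pm) (12pm,10am,11am) (12pm,10am,12pm) (12pm,10am,1pm) (12pm,10am,2pm) (1pm,10am,11am) (1pm,10am,12pm) (1pm,10am,1pm) (1pm,10am,2pm) (2pm,10am,11am) (2pm,10am,12pm) (2pm,10am,1pm) (2pm,10am,2pm) — 20.
Budget=11am: (10am,11am,12pm) (10am,11am,1pm) (10am,11am,2pm) (11am,11am,12pm) (11am,11am,1pm) (11am,11am,2pm) (12pm,11am,12pm) (12pm,11am,1pm) (12pm,11am,2pm) (1pm,11am,12pm) (1pm,11am,1pm) (1pm,11am,2pm) (2pm,11am,12pm) (2pm,11am,1pm) (2pm,11am,2pm) — 15.
Budget=12pm: (10am,12pm,1pm) (10am,12pm,2pm) (11am,12pm,1pm) (11am,12pm,2pm) (12pm,12pm,1pm) (12pm,12pm,2pm) (1pm,12pm,1pm) (1pm,12pm,2pm) (2pm,12pm,1pm) (2pm,12pm,2pm) — 10.
Budget=1pm: (10am,1pm,2pm) (11am,1pm,2pm) (12pm,1pm,2pm) (1pm,1pm,2pm) (2pm,1pm,2pm) — 5.
Summing: 20 + 15 + 10 + 5 = 50.

50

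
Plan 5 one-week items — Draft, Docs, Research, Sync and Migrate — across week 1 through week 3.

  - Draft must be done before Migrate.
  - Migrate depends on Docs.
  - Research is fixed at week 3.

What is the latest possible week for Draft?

Downstream work caps Draft at week 2.
Draft at week 2 is achievable: Migrate in week 3, Research in week 3, Draft in week 2, Docs in week 1, Sync in week 1.

week 2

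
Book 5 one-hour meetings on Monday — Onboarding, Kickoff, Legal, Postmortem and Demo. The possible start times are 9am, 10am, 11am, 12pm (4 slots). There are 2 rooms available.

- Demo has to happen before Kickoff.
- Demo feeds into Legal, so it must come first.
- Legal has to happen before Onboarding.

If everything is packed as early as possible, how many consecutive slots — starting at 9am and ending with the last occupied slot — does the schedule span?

The precedence chain requires at least 3 distinct slots.
With at most 2 per slot and 5 meetings, at least 3 slots are needed.
3 works (last occupied slot: 11am): for example Legal -> 10am; Demo -> 9am; Kickoff -> 10am; Onboarding -> 11am; Postmortem -> 9am.

3 slots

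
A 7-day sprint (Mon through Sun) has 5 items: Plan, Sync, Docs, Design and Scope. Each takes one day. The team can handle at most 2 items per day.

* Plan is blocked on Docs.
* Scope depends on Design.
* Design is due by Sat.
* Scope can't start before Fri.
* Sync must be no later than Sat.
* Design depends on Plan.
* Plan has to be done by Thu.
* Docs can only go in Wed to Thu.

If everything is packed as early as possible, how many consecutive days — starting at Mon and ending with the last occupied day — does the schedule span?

6

The precedence chain requires at least 4 distinct days.
With at most 2 per day and 5 tasks, at least 3 days are needed.
Propagating the time windows through the other constraints, Scope can't land before Sat — that is day 6 counting from Mon — so the schedule must run through at least 6 days.
6 works (last occupied day: Sat): for example Docs -> Wed; Plan -> Thu; Design -> Fri; Sync -> Mon; Scope -> Sat.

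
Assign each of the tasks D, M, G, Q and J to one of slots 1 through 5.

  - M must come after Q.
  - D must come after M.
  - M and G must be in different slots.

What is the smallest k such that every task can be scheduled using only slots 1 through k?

The precedence chain requires at least 3 distinct slots.
3 works (last occupied slot: 3): for example J -> 1, Q -> 1, G -> 1, M -> 2, D -> 3.

3 slots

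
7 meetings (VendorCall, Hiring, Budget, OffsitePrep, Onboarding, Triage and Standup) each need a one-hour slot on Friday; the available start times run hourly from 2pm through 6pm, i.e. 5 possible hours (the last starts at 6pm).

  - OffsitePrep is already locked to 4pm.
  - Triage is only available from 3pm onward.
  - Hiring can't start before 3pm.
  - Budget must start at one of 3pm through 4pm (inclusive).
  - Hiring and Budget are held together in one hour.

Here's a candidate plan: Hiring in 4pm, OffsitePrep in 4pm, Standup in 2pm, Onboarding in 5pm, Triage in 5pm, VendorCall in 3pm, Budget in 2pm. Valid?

No — it violates: Hiring and Budget are held together in one hour

Hiring can't start before 3pm — holds.
Budget must start at one of 3pm through 4pm (inclusive) — violated.
Triage is only available from 3pm onward — holds.
Hiring and Budget are held together in one hour — violated.
OffsitePrep is already locked to 4pm — holds.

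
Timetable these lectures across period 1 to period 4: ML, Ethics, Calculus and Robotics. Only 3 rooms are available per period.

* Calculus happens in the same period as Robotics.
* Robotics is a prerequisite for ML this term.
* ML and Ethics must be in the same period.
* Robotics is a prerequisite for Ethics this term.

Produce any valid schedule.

Calculus=period 1, Robotics=period 1, Ethics=period 2, ML=period 2

Checking: Robotics(period 1) before ML(period 2); Robotics(period 1) before Ethics(period 2); Calculus = Robotics = period 1; ML = Ethics = period 2; max 2 per period (cap 3).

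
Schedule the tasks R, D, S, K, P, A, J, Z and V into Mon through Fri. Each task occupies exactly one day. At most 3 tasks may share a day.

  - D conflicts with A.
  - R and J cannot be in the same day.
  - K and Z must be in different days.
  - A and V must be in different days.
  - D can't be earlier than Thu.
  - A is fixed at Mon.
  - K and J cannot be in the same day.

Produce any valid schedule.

J=Wed, P=Tue, R=Mon, S=Mon, Z=Wed, V=Tue, A=Mon, K=Tue, D=Thu

Checking: K(Tue) != Z(Wed); A(Mon) != V(Tue); D(Thu) != A(Mon); R(Mon) != J(Wed); K(Tue) != J(Wed); A=Mon in [Mon,Mon]; D=Thu in [Thu,Fri]; max 3 per day (cap 3).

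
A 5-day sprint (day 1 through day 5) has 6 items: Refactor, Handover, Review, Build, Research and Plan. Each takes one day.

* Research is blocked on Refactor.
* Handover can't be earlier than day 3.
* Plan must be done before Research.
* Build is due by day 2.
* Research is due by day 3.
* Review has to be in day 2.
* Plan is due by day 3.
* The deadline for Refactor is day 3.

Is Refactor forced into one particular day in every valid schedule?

Refactor can be day 1 (e.g. Refactor -> day 1; Build -> day 1; Plan -> day 1; Review -> day 2; Research -> day 2; Handover -> day 3) or day 2 (e.g. Build -> day 1; Research -> day 3; Review -> day 2; Plan -> day 1; Handover -> day 3; Refactor -> day 2).

No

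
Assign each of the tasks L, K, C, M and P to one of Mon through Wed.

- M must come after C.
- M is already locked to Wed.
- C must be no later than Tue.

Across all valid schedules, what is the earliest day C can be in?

Mon

C's own window allows nothing later than Tue.
C at Mon is achievable: M -> Wed; P -> Mon; K -> Mon; C -> Mon; L -> Mon.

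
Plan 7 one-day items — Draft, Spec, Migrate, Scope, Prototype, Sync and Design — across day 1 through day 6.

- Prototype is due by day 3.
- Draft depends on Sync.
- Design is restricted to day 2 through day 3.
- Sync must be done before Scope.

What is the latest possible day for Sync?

Downstream work caps Sync at day 5.
Sync at day 5 is achievable: Migrate in day 1, Spec in day 1, Sync in day 5, Draft in day 6, Scope in day 6, Prototype in day 1, Design in day 2.

day 5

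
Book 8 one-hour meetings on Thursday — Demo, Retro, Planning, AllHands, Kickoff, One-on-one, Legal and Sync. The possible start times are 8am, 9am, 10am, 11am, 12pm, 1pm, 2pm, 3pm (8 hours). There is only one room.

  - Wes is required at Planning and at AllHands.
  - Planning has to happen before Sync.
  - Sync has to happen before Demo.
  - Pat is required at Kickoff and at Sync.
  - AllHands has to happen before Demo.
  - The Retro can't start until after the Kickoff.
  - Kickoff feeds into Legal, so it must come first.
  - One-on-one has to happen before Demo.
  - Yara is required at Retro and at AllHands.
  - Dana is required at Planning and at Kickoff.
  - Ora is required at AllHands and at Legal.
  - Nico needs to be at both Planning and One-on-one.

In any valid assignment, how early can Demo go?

12pm

Precedence pushes Demo to at least 10am.
Demo at 12pm is achievable: Kickoff in 1pm; Sync in 9am; Demo in 12pm; One-on-one in 11am; Legal in 3pm; Retro in 2pm; AllHands in 10am; Planning in 8am.
Nothing earlier works — the conflict and capacity constraints rule out every hour before 12pm.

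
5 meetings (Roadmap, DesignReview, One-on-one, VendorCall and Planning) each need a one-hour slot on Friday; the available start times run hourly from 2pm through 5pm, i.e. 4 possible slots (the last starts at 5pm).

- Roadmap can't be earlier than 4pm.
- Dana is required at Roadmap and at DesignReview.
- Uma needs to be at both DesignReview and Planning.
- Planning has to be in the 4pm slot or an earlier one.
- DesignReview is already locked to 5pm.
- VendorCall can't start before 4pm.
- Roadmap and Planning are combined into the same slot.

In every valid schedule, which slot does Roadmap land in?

4pm

Roadmap's window is 4pm–5pm.
DesignReview is fixed at 5pm, and Roadmap can't share a slot with DesignReview.
So Roadmap must be 4pm.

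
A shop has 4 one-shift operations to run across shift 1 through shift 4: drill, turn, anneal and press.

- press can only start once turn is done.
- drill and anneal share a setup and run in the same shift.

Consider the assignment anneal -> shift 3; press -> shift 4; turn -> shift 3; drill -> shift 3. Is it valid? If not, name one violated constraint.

Yes

drill and anneal share a setup and run in the same shift — holds.
press can only start once turn is done — holds.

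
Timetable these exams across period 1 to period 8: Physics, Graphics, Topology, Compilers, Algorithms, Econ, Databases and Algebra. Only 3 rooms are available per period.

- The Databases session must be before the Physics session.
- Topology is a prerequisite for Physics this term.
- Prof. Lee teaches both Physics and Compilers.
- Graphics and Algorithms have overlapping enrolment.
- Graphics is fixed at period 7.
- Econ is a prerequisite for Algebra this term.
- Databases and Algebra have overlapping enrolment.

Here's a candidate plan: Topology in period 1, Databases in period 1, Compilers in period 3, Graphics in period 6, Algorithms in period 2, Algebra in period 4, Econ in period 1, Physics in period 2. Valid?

Invalid. Graphics is fixed at period 7.

Graphics is fixed at period 7 — violated.
Only 3 rooms are available per period — holds.
Econ is a prerequisite for Algebra this term — holds.
Graphics and Algorithms have overlapping enrolment — holds.
Databases and Algebra have overlapping enrolment — holds.
The Databases session must be before the Physics session — holds.
Prof. Lee teaches both Physics and Compilers — holds.
Topology is a prerequisite for Physics this term — holds.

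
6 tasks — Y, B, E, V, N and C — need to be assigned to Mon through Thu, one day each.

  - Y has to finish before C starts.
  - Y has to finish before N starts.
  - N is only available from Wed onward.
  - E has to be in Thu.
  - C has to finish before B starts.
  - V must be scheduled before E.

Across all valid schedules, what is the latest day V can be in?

Wed

Downstream work caps V at Wed.
V at Wed is achievable: E -> Thu, V -> Wed, N -> Wed, B -> Wed, Y -> Mon, C -> Tue.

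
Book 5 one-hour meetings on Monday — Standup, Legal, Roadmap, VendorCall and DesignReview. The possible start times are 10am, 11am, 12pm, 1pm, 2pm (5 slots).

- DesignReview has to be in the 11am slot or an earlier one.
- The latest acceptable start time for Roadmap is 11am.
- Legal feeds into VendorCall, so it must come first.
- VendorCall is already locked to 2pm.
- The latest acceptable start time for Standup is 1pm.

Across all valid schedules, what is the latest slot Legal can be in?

Downstream work caps Legal at 1pm.
Legal at 1pm is achievable: Legal -> 1pm; VendorCall -> 2pm; Roadmap -> 10am; Standup -> 10am; DesignReview -> 10am.

1pm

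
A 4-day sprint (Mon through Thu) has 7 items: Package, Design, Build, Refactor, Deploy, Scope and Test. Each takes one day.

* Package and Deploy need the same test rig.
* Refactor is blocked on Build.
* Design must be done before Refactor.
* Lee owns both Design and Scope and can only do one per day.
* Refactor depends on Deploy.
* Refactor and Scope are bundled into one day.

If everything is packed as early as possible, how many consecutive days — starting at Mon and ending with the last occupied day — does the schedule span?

The precedence chain requires at least 2 distinct days.
2 works (last occupied day: Tue): for example Test in Mon; Design in Mon; Deploy in Mon; Build in Mon; Package in Tue; Refactor in Tue; Scope in Tue.

2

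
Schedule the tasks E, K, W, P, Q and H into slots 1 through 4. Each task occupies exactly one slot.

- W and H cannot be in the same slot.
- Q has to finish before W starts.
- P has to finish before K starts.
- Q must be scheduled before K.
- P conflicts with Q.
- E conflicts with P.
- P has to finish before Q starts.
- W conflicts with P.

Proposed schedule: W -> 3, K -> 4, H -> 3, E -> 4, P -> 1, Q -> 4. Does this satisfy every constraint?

Q must be scheduled before K — violated.
E conflicts with P — holds.
W and H cannot be in the same slot — violated.
P has to finish before Q starts — holds.
P has to finish before K starts — holds.
Q has to finish before W starts — violated.
P conflicts with Q — holds.
W conflicts with P — holds.

Invalid. Q has to finish before W starts.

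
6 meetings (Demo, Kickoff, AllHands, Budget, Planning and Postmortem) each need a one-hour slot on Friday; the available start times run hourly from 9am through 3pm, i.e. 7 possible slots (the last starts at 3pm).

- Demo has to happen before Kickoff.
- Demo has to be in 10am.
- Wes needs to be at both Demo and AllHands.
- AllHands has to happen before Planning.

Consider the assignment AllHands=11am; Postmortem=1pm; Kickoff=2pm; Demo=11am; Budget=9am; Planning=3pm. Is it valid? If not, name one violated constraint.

Invalid. Demo has to be in 10am.

Wes needs to be at both Demo and AllHands — violated.
AllHands has to happen before Planning — holds.
Demo has to happen before Kickoff — holds.
Demo has to be in 10am — violated.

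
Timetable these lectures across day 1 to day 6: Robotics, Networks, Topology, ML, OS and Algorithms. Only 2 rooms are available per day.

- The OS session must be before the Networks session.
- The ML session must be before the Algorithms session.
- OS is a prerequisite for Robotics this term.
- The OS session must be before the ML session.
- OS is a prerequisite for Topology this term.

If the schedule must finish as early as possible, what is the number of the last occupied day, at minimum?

The precedence chain requires at least 3 distinct days.
With at most 2 per day and 6 lectures, at least 3 days are needed.
Could 3 days be enough, i.e. nothing placed later than day 3? No: Networks must come after OS (at day 1 or later) → {day 2, day 3}; OS must come before Networks (at day 3 or earlier) → {day 1, day 2}; Robotics must come after OS (at day 1 or later) → {day 2, day 3}; ML must come after OS (at day 1 or later) → {day 2, day 3}; Algorithms must come after ML (at day 2 or later) → {day 3}; ML must come before Algorithms (at day 3 or earlier) → {day 2}; Topology must come after OS (at day 1 or later) → {day 2, day 3}; Robotics, Networks, Topology, ML and Algorithms are all confined to {day 2, day 3} — 5 lectures for 2 days at most 2 apiece is too many.
So 3 days is not enough.
4 works (last occupied day: day 4): for example Robotics=day 2; Topology=day 3; Networks=day 3; Algorithms=day 4; OS=day 1; ML=day 2.

day 4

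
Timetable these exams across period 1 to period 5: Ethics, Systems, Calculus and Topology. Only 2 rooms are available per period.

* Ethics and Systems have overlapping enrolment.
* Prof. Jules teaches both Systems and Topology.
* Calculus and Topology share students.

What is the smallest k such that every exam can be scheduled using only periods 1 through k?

With at most 2 per period and 4 exams, at least 2 periods are needed.
2 works (last occupied period: period 2): for example Ethics in period 1, Systems in period 2, Topology in period 1, Calculus in period 2.

2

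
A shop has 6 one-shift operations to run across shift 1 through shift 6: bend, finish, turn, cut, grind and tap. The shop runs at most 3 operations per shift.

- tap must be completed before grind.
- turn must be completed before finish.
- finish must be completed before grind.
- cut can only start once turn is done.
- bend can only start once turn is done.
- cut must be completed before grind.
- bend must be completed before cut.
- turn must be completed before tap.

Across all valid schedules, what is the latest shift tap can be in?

Precedence pushes tap to at least shift 2; downstream work caps tap at shift 5.
tap at shift 5 is achievable: finish in shift 2, turn in shift 1, bend in shift 2, grind in shift 6, cut in shift 3, tap in shift 5.

shift 5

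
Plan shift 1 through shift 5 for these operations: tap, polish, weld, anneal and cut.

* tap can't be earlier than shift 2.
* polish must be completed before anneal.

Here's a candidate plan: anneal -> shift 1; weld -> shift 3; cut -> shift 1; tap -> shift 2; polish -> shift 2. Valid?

No — it violates: polish must be completed before anneal

tap can't be earlier than shift 2 — holds.
polish must be completed before anneal — violated.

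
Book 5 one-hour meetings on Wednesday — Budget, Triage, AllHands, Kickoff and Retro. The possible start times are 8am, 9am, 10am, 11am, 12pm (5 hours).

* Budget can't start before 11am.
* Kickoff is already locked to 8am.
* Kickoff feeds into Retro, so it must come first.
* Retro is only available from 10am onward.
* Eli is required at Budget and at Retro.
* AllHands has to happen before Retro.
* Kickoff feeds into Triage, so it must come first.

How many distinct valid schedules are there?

44

Splitting on Budget: it can be 11am (24), 12pm (20). Listing each branch's schedules as (Triage, AllHands, Kickoff, Retro):
Budget=11am: (9am,8am,8am,10am) (9am,8am,8am,12pm) (9am,9am,8am,10am) (9am,9am,8am,12pm) (9am,10am,8am,12pm) (9am,11am,8am,12pm) (10am,8am,8am,10am) (10am,8am,8am,12pm) (10am,9am,8am,10am) (10am,9am,8am,12pm) (10am,10am,8am,12pm) (10am,11am,8am,12pm) (11am,8am,8am,10am) (11am,8am,8am,12pm) (11am,9am,8am,10am) (11am,9am,8am,12pm) (11am,10am,8am,12pm) (11am,11am,8am,12pm) (12pm,8am,8am,10am) (12pm,8am,8am,12pm) (12pm,9am,8am,10am) (12pm,9am,8am,12pm) (12pm,10am,8am,12pm) (12pm,11am,8am,12pm) — 24.
Budget=12pm: (9am,8am,8am,10am) (9am,8am,8am,11am) (9am,9am,8am,10am) (9am,9am,8am,11am) (9am,10am,8am,11am) (10am,8am,8am,10am) (10am,8am,8am,11am) (10am,9am,8am,10am) (10am,9am,8am,11am) (10am,10am,8am,11am) (11am,8am,8am,10am) (11am,8am,8am,11am) (11am,9am,8am,10am) (11am,9am,8am,11am) (11am,10am,8am,11am) (12pm,8am,8am,10am) (12pm,8am,8am,11am) (12pm,9am,8am,10am) (12pm,9am,8am,11am) (12pm,10am,8am,11am) — 20.
Summing: 24 + 20 = 44.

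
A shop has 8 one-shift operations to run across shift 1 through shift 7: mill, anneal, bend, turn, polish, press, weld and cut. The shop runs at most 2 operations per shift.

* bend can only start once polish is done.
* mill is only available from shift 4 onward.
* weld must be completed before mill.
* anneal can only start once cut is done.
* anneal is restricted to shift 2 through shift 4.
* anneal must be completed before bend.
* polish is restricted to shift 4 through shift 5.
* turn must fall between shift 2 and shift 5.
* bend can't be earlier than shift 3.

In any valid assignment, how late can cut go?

Downstream work caps cut at shift 3.
cut at shift 3 is achievable: anneal -> shift 4; cut -> shift 3; polish -> shift 4; press -> shift 1; bend -> shift 5; weld -> shift 1; turn -> shift 2; mill -> shift 5.

shift 3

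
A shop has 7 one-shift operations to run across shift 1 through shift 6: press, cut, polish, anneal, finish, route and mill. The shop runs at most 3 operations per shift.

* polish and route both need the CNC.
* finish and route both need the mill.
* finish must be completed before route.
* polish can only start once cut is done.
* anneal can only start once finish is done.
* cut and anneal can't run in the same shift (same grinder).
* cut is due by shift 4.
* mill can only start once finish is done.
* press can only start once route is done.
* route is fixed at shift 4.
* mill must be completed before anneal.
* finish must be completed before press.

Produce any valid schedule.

route in shift 4; cut in shift 1; mill in shift 2; finish in shift 1; press in shift 5; polish in shift 2; anneal in shift 3

Checking: finish(shift 1) before mill(shift 2); route(shift 4) before press(shift 5); finish(shift 1) before route(shift 4); mill(shift 2) before anneal(shift 3); finish(shift 1) before press(shift 5); cut(shift 1) before polish(shift 2); finish(shift 1) before anneal(shift 3); finish(shift 1) != route(shift 4); cut(shift 1) != anneal(shift 3); polish(shift 2) != route(shift 4); route=shift 4 in [shift 4,shift 4]; cut=shift 1 in [shift 1,shift 4]; max 2 per shift (cap 3).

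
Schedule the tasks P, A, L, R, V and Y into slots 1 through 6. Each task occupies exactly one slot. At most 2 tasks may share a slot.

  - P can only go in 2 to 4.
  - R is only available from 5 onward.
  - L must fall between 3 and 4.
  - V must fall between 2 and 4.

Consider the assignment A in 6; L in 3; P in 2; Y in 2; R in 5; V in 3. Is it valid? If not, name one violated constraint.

Yes, all constraints hold

R is only available from 5 onward — holds.
L must fall between 3 and 4 — holds.
V must fall between 2 and 4 — holds.
At most 2 tasks may share a slot — holds.
P can only go in 2 to 4 — holds.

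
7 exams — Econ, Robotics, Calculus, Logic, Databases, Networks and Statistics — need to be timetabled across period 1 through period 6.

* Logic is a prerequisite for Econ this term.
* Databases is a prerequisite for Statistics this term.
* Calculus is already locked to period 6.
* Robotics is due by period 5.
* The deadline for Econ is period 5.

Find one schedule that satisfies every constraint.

Robotics -> period 1, Econ -> period 2, Calculus -> period 6, Networks -> period 1, Statistics -> period 2, Logic -> period 1, Databases -> period 1

Checking: Databases(period 1) before Statistics(period 2); Logic(period 1) before Econ(period 2); Calculus=period 6 in [period 6,period 6]; Econ=period 2 in [period 1,period 5]; Robotics=period 1 in [period 1,period 5].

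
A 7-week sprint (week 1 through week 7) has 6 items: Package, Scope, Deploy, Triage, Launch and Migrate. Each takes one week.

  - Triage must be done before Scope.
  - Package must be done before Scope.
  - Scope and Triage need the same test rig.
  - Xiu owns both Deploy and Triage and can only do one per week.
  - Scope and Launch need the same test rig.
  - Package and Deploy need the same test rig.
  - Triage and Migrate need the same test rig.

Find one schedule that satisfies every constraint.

Triage in week 1; Migrate in week 2; Deploy in week 2; Package in week 1; Scope in week 2; Launch in week 1

Checking: Package(week 1) before Scope(week 2); Triage(week 1) before Scope(week 2); Package(week 1) != Deploy(week 2); Scope(week 2) != Triage(week 1); Deploy(week 2) != Triage(week 1); Scope(week 2) != Launch(week 1); Triage(week 1) != Migrate(week 2).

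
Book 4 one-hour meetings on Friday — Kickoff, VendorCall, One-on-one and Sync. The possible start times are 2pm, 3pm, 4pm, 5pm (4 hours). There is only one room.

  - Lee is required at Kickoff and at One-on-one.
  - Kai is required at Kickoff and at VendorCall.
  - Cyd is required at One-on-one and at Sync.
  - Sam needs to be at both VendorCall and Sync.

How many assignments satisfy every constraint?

Splitting on Kickoff: it can be 2pm (6), 3pm (6), 4pm (6), 5pm (6). Listing each branch's schedules as (VendorCall, One-on-one, Sync):
Kickoff=2pm: (3pm,4pm,5pm) (3pm,5pm,4pm) (4pm,3pm,5pm) (4pm,5pm,3pm) (5pm,3pm,4pm) (5pm,4pm,3pm) — 6.
Kickoff=3pm: (2pm,4pm,5pm) (2pm,5pm,4pm) (4pm,2pm,5pm) (4pm,5pm,2pm) (5pm,2pm,4pm) (5pm,4pm,2pm) — 6.
Kickoff=4pm: (2pm,3pm,5pm) (2pm,5pm,3pm) (3pm,2pm,5pm) (3pm,5pm,2pm) (5pm,2pm,3pm) (5pm,3pm,2pm) — 6.
Kickoff=5pm: (2pm,3pm,4pm) (2pm,4pm,3pm) (3pm,2pm,4pm) (3pm,4pm,2pm) (4pm,2pm,3pm) (4pm,3pm,2pm) — 6.
Summing: 6 + 6 + 6 + 6 = 24.

24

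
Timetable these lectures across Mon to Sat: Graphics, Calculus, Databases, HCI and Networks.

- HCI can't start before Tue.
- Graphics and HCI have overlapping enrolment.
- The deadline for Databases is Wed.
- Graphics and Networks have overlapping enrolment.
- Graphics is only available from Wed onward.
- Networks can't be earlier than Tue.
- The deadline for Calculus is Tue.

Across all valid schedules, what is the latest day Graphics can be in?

Graphics is available from Wed.
Graphics at Sat is achievable: HCI in Tue, Networks in Tue, Databases in Mon, Calculus in Mon, Graphics in Sat.

Sat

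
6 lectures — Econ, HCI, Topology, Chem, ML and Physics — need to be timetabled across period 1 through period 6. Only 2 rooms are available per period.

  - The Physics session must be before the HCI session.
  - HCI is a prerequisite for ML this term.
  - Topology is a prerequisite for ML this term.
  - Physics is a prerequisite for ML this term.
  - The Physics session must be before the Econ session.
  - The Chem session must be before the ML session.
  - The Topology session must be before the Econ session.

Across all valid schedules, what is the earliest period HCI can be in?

Precedence pushes HCI to at least period 2; downstream work caps HCI at period 5.
HCI at period 2 is achievable: HCI in period 2; Topology in period 1; Physics in period 1; ML in period 3; Econ in period 3; Chem in period 2.

period 2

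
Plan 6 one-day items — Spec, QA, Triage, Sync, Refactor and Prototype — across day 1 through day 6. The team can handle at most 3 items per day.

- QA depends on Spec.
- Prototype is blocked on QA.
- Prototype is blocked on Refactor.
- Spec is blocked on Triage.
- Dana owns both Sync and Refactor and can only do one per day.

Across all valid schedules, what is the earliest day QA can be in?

day 3

Precedence pushes QA to at least day 3; downstream work caps QA at day 5.
QA at day 3 is achievable: Prototype in day 4, Refactor in day 1, Spec in day 2, Triage in day 1, QA in day 3, Sync in day 2.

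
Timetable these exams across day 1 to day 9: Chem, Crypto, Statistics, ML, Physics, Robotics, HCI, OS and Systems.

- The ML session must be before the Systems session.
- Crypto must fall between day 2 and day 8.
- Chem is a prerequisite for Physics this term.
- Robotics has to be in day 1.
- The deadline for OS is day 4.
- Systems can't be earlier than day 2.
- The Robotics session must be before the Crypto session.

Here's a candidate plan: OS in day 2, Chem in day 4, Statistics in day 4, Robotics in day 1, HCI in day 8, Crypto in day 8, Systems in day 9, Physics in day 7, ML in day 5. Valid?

Valid

The ML session must be before the Systems session — holds.
Systems can't be earlier than day 2 — holds.
Crypto must fall between day 2 and day 8 — holds.
Chem is a prerequisite for Physics this term — holds.
Robotics has to be in day 1 — holds.
The deadline for OS is day 4 — holds.
The Robotics session must be before the Crypto session — holds.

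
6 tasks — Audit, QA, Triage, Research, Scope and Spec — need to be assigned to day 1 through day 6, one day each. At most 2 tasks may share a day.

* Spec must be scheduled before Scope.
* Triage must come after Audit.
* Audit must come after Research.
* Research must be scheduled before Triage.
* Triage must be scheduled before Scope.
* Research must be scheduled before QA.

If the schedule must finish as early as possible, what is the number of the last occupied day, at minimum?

day 4

The precedence chain requires at least 4 distinct days.
With at most 2 per day and 6 tasks, at least 3 days are needed.
4 works (last occupied day: day 4): for example QA=day 2, Research=day 1, Audit=day 2, Triage=day 3, Spec=day 1, Scope=day 4.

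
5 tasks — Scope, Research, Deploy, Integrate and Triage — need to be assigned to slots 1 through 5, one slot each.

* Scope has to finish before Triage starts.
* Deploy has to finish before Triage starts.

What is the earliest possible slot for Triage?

2

Precedence pushes Triage to at least 2.
Triage at 2 is achievable: Triage=2; Research=1; Integrate=1; Scope=1; Deploy=1.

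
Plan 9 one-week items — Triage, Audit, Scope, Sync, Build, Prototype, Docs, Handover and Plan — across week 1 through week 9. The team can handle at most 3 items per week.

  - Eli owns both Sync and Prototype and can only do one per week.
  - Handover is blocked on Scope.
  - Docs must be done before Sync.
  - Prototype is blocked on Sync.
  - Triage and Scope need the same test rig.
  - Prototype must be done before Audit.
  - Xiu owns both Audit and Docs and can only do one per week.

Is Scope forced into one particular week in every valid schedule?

No

Scope can be week 1 (e.g. Triage in week 2, Docs in week 1, Build in week 1, Sync in week 2, Scope in week 1, Audit in week 4, Prototype in week 3, Handover in week 2, Plan in week 3) or week 2 (e.g. Prototype=week 3, Audit=week 4, Docs=week 1, Triage=week 1, Sync=week 2, Build=week 1, Scope=week 2, Handover=week 3, Plan=week 2).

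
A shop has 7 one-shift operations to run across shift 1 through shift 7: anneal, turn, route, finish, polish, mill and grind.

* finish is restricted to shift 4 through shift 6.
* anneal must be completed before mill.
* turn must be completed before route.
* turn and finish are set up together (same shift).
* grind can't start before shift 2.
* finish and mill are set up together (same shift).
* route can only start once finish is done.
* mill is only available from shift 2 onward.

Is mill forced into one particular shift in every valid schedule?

mill can be shift 4 (e.g. grind=shift 2; anneal=shift 1; mill=shift 4; finish=shift 4; route=shift 5; turn=shift 4; polish=shift 1) or shift 5 (e.g. finish=shift 5; polish=shift 1; turn=shift 5; grind=shift 2; anneal=shift 1; mill=shift 5; route=shift 6).

No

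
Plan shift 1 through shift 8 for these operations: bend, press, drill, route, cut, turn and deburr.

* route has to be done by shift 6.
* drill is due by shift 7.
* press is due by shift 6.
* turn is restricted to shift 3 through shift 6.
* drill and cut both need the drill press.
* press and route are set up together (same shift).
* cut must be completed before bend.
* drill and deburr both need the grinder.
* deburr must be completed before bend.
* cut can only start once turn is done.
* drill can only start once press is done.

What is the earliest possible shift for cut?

Precedence pushes cut to at least shift 4; downstream work caps cut at shift 7.
cut at shift 4 is achievable: turn in shift 3, press in shift 1, bend in shift 5, drill in shift 2, deburr in shift 1, cut in shift 4, route in shift 1.

shift 4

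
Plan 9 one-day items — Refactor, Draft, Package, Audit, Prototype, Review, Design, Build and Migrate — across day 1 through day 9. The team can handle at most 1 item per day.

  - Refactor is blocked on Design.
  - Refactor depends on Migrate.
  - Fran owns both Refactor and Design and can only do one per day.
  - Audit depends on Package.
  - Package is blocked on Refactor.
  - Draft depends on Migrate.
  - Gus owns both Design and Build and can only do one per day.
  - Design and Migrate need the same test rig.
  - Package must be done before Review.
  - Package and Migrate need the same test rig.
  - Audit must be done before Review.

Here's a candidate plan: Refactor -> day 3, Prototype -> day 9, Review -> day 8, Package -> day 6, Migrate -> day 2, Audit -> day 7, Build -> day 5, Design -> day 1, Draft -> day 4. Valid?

Yes

Gus owns both Design and Build and can only do one per day — holds.
Refactor depends on Migrate — holds.
Audit depends on Package — holds.
Draft depends on Migrate — holds.
Package is blocked on Refactor — holds.
The team can handle at most 1 item per day — holds.
Fran owns both Refactor and Design and can only do one per day — holds.
Package and Migrate need the same test rig — holds.
Audit must be done before Review — holds.
Package must be done before Review — holds.
Design and Migrate need the same test rig — holds.
Refactor is blocked on Design — holds.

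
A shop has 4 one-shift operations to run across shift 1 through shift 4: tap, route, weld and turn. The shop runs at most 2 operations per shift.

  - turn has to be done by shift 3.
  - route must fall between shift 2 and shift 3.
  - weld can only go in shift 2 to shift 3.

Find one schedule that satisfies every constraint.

turn=shift 1, weld=shift 2, tap=shift 1, route=shift 2

Checking: turn=shift 1 in [shift 1,shift 3]; route=shift 2 in [shift 2,shift 3]; weld=shift 2 in [shift 2,shift 3]; max 2 per shift (cap 2).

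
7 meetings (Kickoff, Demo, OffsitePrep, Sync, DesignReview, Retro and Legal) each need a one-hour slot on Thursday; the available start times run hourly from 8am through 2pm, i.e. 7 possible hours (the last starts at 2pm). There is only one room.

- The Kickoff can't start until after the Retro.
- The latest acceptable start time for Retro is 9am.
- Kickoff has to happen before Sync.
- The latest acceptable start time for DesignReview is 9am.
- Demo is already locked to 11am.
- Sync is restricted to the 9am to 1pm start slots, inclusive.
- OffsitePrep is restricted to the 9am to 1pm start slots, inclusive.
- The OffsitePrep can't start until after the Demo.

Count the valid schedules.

4

Enumerating: Retro -> 8am; DesignReview -> 9am; Demo -> 11am; Legal -> 2pm; Kickoff -> 10am; OffsitePrep -> 12pm; Sync -> 1pm | Sync in 12pm, Retro in 8am, Legal in 2pm, Demo in 11am, OffsitePrep in 1pm, DesignReview in 9am, Kickoff in 10am | OffsitePrep in 12pm; DesignReview in 8am; Retro in 9am; Kickoff in 10am; Legal in 2pm; Sync in 1pm; Demo in 11am | Legal=2pm, OffsitePrep=1pm, Demo=11am, Sync=12pm, Retro=9am, DesignReview=8am, Kickoff=10am.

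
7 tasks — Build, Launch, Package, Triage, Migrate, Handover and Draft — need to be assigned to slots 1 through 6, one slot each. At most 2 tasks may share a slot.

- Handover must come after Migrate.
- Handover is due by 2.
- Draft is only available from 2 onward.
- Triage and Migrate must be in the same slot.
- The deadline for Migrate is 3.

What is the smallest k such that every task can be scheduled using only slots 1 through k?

The precedence chain requires at least 2 distinct slots.
With at most 2 per slot and 7 tasks, at least 4 slots are needed.
4 works (last occupied slot: 4): for example Triage=1, Draft=2, Launch=3, Build=3, Package=4, Migrate=1, Handover=2.

4 slots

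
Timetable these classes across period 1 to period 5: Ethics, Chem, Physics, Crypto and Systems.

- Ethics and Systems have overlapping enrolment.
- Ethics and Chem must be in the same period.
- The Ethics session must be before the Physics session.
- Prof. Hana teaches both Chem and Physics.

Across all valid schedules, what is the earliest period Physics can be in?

period 2

Precedence pushes Physics to at least period 2.
Physics at period 2 is achievable: Physics -> period 2; Ethics -> period 1; Chem -> period 1; Systems -> period 2; Crypto -> period 1.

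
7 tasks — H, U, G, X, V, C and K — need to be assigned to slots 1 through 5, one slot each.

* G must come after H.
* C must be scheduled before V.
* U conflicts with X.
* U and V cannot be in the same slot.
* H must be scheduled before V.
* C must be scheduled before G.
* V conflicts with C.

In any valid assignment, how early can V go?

Precedence pushes V to at least 2.
V at 2 is achievable: C=1; G=2; X=2; V=2; H=1; U=1; K=1.

2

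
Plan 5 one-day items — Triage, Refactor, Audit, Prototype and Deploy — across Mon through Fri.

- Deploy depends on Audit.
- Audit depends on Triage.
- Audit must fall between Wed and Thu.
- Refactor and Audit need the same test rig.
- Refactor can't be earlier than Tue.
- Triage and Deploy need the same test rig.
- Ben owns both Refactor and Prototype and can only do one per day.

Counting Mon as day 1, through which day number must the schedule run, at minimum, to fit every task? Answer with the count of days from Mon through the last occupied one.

The precedence chain requires at least 3 distinct days.
Propagating the time windows through the other constraints, Deploy can't land before Thu — that is day 4 counting from Mon — so the schedule must run through at least 4 days.
4 works (last occupied day: Thu): for example Refactor -> Tue; Audit -> Wed; Triage -> Mon; Prototype -> Mon; Deploy -> Thu.

4 days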